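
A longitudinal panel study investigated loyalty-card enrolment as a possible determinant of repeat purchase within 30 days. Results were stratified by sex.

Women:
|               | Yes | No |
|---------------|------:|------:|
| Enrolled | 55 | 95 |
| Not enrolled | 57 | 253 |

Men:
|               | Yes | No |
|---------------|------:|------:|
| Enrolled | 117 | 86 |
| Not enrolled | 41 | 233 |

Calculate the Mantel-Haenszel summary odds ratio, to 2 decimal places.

4.56

OR_MH = Σ(aᵢdᵢ/nᵢ) / Σ(bᵢcᵢ/nᵢ), where nᵢ is the stratum total.
Stratum 1 (Women): n = 460; a·d/n = 55·253/460 = 30.2500; b·c/n = 95·57/460 = 11.7717
Stratum 2 (Men): n = 477; a·d/n = 117·233/477 = 57.1509; b·c/n = 86·41/477 = 7.3920
OR_MH = (30.2500 + 57.1509) / (11.7717 + 7.3920) = 87.4009 / 19.1638 = 4.56074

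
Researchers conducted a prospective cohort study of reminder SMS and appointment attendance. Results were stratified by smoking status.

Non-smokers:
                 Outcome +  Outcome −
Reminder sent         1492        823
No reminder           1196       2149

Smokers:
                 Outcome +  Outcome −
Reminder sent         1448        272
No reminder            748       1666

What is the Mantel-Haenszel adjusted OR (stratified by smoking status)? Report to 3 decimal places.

5.154

OR_MH = Σ(aᵢdᵢ/nᵢ) / Σ(bᵢcᵢ/nᵢ), where nᵢ is the stratum total.
Stratum 1 (Non-smokers): n = 5660; a·d/n = 1492·2149/5660 = 566.4855; b·c/n = 823·1196/5660 = 173.9060
Stratum 2 (Smokers): n = 4134; a·d/n = 1448·1666/4134 = 583.5433; b·c/n = 272·748/4134 = 49.2153
OR_MH = (566.4855 + 583.5433) / (173.9060 + 49.2153) = 1150.0288 / 223.1213 = 5.15428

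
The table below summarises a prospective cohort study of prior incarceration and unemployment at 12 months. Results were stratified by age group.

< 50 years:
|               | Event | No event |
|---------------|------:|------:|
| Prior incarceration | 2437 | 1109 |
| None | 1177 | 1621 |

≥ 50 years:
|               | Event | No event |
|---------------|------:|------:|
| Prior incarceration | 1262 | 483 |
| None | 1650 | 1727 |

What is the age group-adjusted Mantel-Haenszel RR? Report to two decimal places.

1.56

RR_MH = Σ(aᵢ·n₀ᵢ/nᵢ) / Σ(cᵢ·n₁ᵢ/nᵢ), with n₁ᵢ = aᵢ+bᵢ (exposed), n₀ᵢ = cᵢ+dᵢ (unexposed), nᵢ = n₁ᵢ+n₀ᵢ.
Stratum 1 (< 50 years): n₁ = 3546, n₀ = 2798, n = 6344; a·n₀/n = 2437·2798/6344 = 1074.8307; c·n₁/n = 1177·3546/6344 = 657.8881
Stratum 2 (≥ 50 years): n₁ = 1745, n₀ = 3377, n = 5122; a·n₀/n = 1262·3377/5122 = 832.0527; c·n₁/n = 1650·1745/5122 = 562.1339
RR_MH = (1074.8307 + 832.0527) / (657.8881 + 562.1339) = 1906.8834 / 1220.0220 = 1.56299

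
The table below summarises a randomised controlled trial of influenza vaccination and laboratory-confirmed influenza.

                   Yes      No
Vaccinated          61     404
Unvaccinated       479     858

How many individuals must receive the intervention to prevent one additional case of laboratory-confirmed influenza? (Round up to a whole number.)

Risk in treated group = 61/465 = 0.13118; risk in control = 479/1337 = 0.35826.
Absolute risk reduction = 0.35826 − 0.13118 = 0.22708
NNT = 1 / ARR = 1 / 0.22708 = 4.404 → round up → 5

5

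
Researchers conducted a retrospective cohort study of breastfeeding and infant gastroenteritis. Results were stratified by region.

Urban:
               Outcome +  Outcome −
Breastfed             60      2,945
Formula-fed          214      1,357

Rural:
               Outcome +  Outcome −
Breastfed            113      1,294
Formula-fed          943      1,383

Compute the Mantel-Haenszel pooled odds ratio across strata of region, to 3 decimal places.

OR_MH = Σ(aᵢdᵢ/nᵢ) / Σ(bᵢcᵢ/nᵢ), where nᵢ is the stratum total.
Stratum 1 (Urban): n = 4576; a·d/n = 60·1357/4576 = 17.7928; b·c/n = 2945·214/4576 = 137.7251
Stratum 2 (Rural): n = 3733; a·d/n = 113·1383/3733 = 41.8642; b·c/n = 1294·943/3733 = 326.8797
OR_MH = (17.7928 + 41.8642) / (137.7251 + 326.8797) = 59.6570 / 464.6048 = 0.12840

0.128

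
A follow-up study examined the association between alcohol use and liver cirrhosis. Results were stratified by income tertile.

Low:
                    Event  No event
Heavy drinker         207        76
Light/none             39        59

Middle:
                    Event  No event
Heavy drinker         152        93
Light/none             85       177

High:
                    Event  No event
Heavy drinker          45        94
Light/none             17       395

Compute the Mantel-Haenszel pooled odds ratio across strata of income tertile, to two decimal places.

OR_MH = Σ(aᵢdᵢ/nᵢ) / Σ(bᵢcᵢ/nᵢ), where nᵢ is the stratum total.
Stratum 1 (Low): n = 381; a·d/n = 207·59/381 = 32.0551; b·c/n = 76·39/381 = 7.7795
Stratum 2 (Middle): n = 507; a·d/n = 152·177/507 = 53.0651; b·c/n = 93·85/507 = 15.5917
Stratum 3 (High): n = 551; a·d/n = 45·395/551 = 32.2595; b·c/n = 94·17/551 = 2.9002
OR_MH = (32.0551 + 53.0651 + 32.2595) / (7.7795 + 15.5917 + 2.9002) = 117.3797 / 26.2714 = 4.46796

4.47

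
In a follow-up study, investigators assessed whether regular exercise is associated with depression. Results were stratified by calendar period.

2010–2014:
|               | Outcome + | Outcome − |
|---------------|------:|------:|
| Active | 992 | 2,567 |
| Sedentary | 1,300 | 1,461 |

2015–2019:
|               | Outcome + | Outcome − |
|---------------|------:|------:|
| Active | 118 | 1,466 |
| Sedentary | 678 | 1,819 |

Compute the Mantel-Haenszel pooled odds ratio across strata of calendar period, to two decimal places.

OR_MH = Σ(aᵢdᵢ/nᵢ) / Σ(bᵢcᵢ/nᵢ), where nᵢ is the stratum total.
Stratum 1 (2010–2014): n = 6320; a·d/n = 992·1461/6320 = 229.3215; b·c/n = 2567·1300/6320 = 528.0222
Stratum 2 (2015–2019): n = 4081; a·d/n = 118·1819/4081 = 52.5954; b·c/n = 1466·678/4081 = 243.5550
OR_MH = (229.3215 + 52.5954) / (528.0222 + 243.5550) = 281.9170 / 771.5772 = 0.36538

0.37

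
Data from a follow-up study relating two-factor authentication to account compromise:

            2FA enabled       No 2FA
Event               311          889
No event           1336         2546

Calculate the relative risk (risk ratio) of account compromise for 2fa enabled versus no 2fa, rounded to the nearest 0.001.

0.730

Reading the table with exposure as columns: a = 311 (2FA enabled, case), b = 1336 (2FA enabled, non-case), c = 889 (No 2FA, case), d = 2546.
Risk in exposed = 311/1647 = 0.18883; risk in unexposed = 889/3435 = 0.25881.
RR = 0.18883 / 0.25881 = 0.72961
The risk is 27% lower among the exposed than among the unexposed.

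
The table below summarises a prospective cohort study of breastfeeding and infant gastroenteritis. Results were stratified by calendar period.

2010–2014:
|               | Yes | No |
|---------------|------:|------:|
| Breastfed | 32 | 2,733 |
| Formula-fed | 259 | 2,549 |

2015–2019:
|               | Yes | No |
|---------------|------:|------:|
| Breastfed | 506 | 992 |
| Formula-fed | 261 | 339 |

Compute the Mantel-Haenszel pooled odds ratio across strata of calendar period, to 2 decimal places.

OR_MH = Σ(aᵢdᵢ/nᵢ) / Σ(bᵢcᵢ/nᵢ), where nᵢ is the stratum total.
Stratum 1 (2010–2014): n = 5573; a·d/n = 32·2549/5573 = 14.6363; b·c/n = 2733·259/5573 = 127.0136
Stratum 2 (2015–2019): n = 2098; a·d/n = 506·339/2098 = 81.7607; b·c/n = 992·261/2098 = 123.4090
OR_MH = (14.6363 + 81.7607) / (127.0136 + 123.4090) = 96.3970 / 250.4226 = 0.38494

0.38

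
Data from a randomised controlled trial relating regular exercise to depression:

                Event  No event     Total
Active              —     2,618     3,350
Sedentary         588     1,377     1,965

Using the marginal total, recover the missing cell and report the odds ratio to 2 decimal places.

0.65

The missing cell is in the exposed row: 3350 − 2618 = 732.
So a = 732, b = 2618, c = 588, d = 1377.
OR = (a·d)/(b·c) = (732 × 1377) / (2618 × 588) = 1007964 / 1539384 = 0.65478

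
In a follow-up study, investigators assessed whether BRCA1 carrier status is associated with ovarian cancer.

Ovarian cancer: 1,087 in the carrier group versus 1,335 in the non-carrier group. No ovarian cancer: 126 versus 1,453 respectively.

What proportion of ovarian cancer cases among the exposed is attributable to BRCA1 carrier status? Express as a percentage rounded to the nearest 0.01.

46.57

From the description: a = 1087, b = 126, c = 1335, d = 1453.
Risk in exposed = 1087/1213 = 0.89613; risk in unexposed = 1335/2788 = 0.47884.
RR = 0.89613/0.47884 = 1.87146
AR% = (RR − 1)/RR × 100 = (1.87146 − 1)/1.87146 × 100 = 46.5657%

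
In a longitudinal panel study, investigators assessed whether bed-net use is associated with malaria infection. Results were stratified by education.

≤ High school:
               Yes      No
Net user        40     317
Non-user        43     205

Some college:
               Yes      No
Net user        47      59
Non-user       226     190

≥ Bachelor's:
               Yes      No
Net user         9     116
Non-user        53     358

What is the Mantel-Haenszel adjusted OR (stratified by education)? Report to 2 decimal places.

OR_MH = Σ(aᵢdᵢ/nᵢ) / Σ(bᵢcᵢ/nᵢ), where nᵢ is the stratum total.
Stratum 1 (≤ High school): n = 605; a·d/n = 40·205/605 = 13.5537; b·c/n = 317·43/605 = 22.5306
Stratum 2 (Some college): n = 522; a·d/n = 47·190/522 = 17.1073; b·c/n = 59·226/522 = 25.5441
Stratum 3 (≥ Bachelor's): n = 536; a·d/n = 9·358/536 = 6.0112; b·c/n = 116·53/536 = 11.4701
OR_MH = (13.5537 + 17.1073 + 6.0112) / (22.5306 + 25.5441 + 11.4701) = 36.6722 / 59.5448 = 0.61588

0.62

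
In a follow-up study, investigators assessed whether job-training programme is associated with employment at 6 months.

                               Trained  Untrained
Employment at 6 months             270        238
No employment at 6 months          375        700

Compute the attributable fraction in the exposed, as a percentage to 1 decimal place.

Reading the table with exposure as columns: a = 270 (Trained, case), b = 375 (Trained, non-case), c = 238 (Untrained, case), d = 700.
Risk in exposed = 270/645 = 0.41860; risk in unexposed = 238/938 = 0.25373.
RR = 0.41860/0.25373 = 1.64979
AR% = (RR − 1)/RR × 100 = (1.64979 − 1)/1.64979 × 100 = 39.3864%

39.4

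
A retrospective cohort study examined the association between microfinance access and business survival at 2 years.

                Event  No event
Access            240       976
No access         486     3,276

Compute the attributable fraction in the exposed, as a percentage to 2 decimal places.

34.55

Cells: a = 240, b = 976, c = 486, d = 3276.
Risk in exposed = 240/1216 = 0.19737; risk in unexposed = 486/3762 = 0.12919.
RR = 0.19737/0.12919 = 1.52778
AR% = (RR − 1)/RR × 100 = (1.52778 − 1)/1.52778 × 100 = 34.5455%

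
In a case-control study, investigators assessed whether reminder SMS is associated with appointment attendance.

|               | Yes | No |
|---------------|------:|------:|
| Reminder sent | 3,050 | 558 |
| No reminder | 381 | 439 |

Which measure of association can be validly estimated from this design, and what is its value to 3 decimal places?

6.298

Cells: a = 3050, b = 558, c = 381, d = 439.
This is a case-control study: participants were sampled on outcome status, so risks in the source population cannot be estimated directly — relative risk is not valid here. The odds ratio is the appropriate measure.
OR = (a·d)/(b·c) = (3050 × 439) / (558 × 381) = 1338950 / 212598 = 6.29804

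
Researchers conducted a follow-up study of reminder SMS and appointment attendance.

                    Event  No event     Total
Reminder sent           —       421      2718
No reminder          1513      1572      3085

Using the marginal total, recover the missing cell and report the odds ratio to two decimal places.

The missing cell is in the exposed row: 2718 − 421 = 2297.
So a = 2297, b = 421, c = 1513, d = 1572.
OR = (a·d)/(b·c) = (2297 × 1572) / (421 × 1513) = 3610884 / 636973 = 5.66882

5.67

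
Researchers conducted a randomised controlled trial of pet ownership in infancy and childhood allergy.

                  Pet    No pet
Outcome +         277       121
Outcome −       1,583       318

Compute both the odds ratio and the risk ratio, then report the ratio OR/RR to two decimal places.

Reading the table with exposure as columns: a = 277 (Pet, case), b = 1583 (Pet, non-case), c = 121 (No pet, case), d = 318.
OR = (277·318)/(1583·121) = 88086/191543 = 0.45988
Risk in exposed = 277/1860 = 0.14892; risk in unexposed = 121/439 = 0.27563; RR = 0.54031
OR/RR = 0.45988 / 0.54031 = 0.85113
The outcome is not rare, so the OR lies further from 1 than the RR.

0.85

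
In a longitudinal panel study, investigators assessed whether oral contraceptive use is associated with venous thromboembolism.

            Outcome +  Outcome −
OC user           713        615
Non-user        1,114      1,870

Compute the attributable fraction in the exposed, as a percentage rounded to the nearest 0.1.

Cells: a = 713, b = 615, c = 1114, d = 1870.
Risk in exposed = 713/1328 = 0.53690; risk in unexposed = 1114/2984 = 0.37332.
RR = 0.53690/0.37332 = 1.43815
AR% = (RR − 1)/RR × 100 = (1.43815 − 1)/1.43815 × 100 = 30.4664%

30.5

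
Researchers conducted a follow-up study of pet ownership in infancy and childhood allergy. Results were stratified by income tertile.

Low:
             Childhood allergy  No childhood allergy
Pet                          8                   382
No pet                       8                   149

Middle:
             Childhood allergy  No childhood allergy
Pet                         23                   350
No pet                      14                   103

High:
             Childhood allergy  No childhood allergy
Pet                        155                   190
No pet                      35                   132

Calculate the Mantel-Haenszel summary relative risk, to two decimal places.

RR_MH = Σ(aᵢ·n₀ᵢ/nᵢ) / Σ(cᵢ·n₁ᵢ/nᵢ), with n₁ᵢ = aᵢ+bᵢ (exposed), n₀ᵢ = cᵢ+dᵢ (unexposed), nᵢ = n₁ᵢ+n₀ᵢ.
Stratum 1 (Low): n₁ = 390, n₀ = 157, n = 547; a·n₀/n = 8·157/547 = 2.2962; c·n₁/n = 8·390/547 = 5.7038
Stratum 2 (Middle): n₁ = 373, n₀ = 117, n = 490; a·n₀/n = 23·117/490 = 5.4918; c·n₁/n = 14·373/490 = 10.6571
Stratum 3 (High): n₁ = 345, n₀ = 167, n = 512; a·n₀/n = 155·167/512 = 50.5566; c·n₁/n = 35·345/512 = 23.5840
RR_MH = (2.2962 + 5.4918 + 50.5566) / (5.7038 + 10.6571 + 23.5840) = 58.3446 / 39.9450 = 1.46063

1.46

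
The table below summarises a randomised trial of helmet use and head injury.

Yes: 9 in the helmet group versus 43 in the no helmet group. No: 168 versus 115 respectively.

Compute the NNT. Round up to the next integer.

5

Risk in treated group = 9/177 = 0.05085; risk in control = 43/158 = 0.27215.
Absolute risk reduction = 0.27215 − 0.05085 = 0.22130
NNT = 1 / ARR = 1 / 0.22130 = 4.519 → round up → 5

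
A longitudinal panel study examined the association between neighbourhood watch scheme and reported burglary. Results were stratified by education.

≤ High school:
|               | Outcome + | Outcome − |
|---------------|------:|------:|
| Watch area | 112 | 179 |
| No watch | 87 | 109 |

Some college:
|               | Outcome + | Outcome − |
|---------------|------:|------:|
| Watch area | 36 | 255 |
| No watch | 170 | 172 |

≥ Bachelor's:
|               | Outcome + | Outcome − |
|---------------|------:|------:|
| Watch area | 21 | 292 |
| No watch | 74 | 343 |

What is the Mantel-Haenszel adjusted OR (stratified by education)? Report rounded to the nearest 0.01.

OR_MH = Σ(aᵢdᵢ/nᵢ) / Σ(bᵢcᵢ/nᵢ), where nᵢ is the stratum total.
Stratum 1 (≤ High school): n = 487; a·d/n = 112·109/487 = 25.0678; b·c/n = 179·87/487 = 31.9774
Stratum 2 (Some college): n = 633; a·d/n = 36·172/633 = 9.7820; b·c/n = 255·170/633 = 68.4834
Stratum 3 (≥ Bachelor's): n = 730; a·d/n = 21·343/730 = 9.8671; b·c/n = 292·74/730 = 29.6000
OR_MH = (25.0678 + 9.7820 + 9.8671) / (31.9774 + 68.4834 + 29.6000) = 44.7169 / 130.0608 = 0.34382

0.34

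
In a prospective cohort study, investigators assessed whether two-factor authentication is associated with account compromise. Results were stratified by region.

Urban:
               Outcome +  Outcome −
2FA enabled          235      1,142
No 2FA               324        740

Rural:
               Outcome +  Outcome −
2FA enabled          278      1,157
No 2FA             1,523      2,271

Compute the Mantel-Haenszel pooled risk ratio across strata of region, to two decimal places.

RR_MH = Σ(aᵢ·n₀ᵢ/nᵢ) / Σ(cᵢ·n₁ᵢ/nᵢ), with n₁ᵢ = aᵢ+bᵢ (exposed), n₀ᵢ = cᵢ+dᵢ (unexposed), nᵢ = n₁ᵢ+n₀ᵢ.
Stratum 1 (Urban): n₁ = 1377, n₀ = 1064, n = 2441; a·n₀/n = 235·1064/2441 = 102.4334; c·n₁/n = 324·1377/2441 = 182.7726
Stratum 2 (Rural): n₁ = 1435, n₀ = 3794, n = 5229; a·n₀/n = 278·3794/5229 = 201.7082; c·n₁/n = 1523·1435/5229 = 417.9585
RR_MH = (102.4334 + 201.7082) / (182.7726 + 417.9585) = 304.1416 / 600.7311 = 0.50629

0.51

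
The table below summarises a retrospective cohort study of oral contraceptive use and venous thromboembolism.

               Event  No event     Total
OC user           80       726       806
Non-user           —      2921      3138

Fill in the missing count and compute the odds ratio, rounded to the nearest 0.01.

1.48

The missing cell is in the unexposed row: 3138 − 2921 = 217.
So a = 80, b = 726, c = 217, d = 2921.
OR = (a·d)/(b·c) = (80 × 2921) / (726 × 217) = 233680 / 157542 = 1.48329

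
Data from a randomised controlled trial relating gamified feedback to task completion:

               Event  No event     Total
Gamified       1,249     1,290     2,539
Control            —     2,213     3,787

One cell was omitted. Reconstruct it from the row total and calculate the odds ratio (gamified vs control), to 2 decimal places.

1.36

The missing cell is in the unexposed row: 3787 − 2213 = 1574.
So a = 1249, b = 1290, c = 1574, d = 2213.
OR = (a·d)/(b·c) = (1249 × 2213) / (1290 × 1574) = 2764037 / 2030460 = 1.36129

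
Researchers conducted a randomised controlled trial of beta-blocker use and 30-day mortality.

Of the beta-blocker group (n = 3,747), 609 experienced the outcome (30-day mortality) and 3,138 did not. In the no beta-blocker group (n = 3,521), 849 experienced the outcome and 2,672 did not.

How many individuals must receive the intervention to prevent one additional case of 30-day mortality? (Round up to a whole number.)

Risk in treated group = 609/3747 = 0.16253; risk in control = 849/3521 = 0.24112.
Absolute risk reduction = 0.24112 − 0.16253 = 0.07859
NNT = 1 / ARR = 1 / 0.07859 = 12.724 → round up → 13

13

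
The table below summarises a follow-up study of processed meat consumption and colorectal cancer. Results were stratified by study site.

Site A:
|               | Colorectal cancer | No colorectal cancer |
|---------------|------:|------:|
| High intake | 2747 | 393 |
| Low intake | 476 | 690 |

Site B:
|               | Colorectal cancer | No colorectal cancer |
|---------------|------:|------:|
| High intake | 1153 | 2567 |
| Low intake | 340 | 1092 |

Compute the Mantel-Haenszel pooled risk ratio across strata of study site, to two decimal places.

RR_MH = Σ(aᵢ·n₀ᵢ/nᵢ) / Σ(cᵢ·n₁ᵢ/nᵢ), with n₁ᵢ = aᵢ+bᵢ (exposed), n₀ᵢ = cᵢ+dᵢ (unexposed), nᵢ = n₁ᵢ+n₀ᵢ.
Stratum 1 (Site A): n₁ = 3140, n₀ = 1166, n = 4306; a·n₀/n = 2747·1166/4306 = 743.8463; c·n₁/n = 476·3140/4306 = 347.1064
Stratum 2 (Site B): n₁ = 3720, n₀ = 1432, n = 5152; a·n₀/n = 1153·1432/5152 = 320.4767; c·n₁/n = 340·3720/5152 = 245.4969
RR_MH = (743.8463 + 320.4767) / (347.1064 + 245.4969) = 1064.3230 / 592.6033 = 1.79601

1.80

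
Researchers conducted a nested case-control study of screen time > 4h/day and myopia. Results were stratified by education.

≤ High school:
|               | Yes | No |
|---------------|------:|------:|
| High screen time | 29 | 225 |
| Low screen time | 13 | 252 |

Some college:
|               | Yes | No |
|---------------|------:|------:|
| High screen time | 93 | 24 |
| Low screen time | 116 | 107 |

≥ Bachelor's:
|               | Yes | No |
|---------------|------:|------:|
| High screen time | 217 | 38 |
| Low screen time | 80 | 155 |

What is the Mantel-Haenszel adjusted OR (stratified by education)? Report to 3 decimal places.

5.592

OR_MH = Σ(aᵢdᵢ/nᵢ) / Σ(bᵢcᵢ/nᵢ), where nᵢ is the stratum total.
Stratum 1 (≤ High school): n = 519; a·d/n = 29·252/519 = 14.0809; b·c/n = 225·13/519 = 5.6358
Stratum 2 (Some college): n = 340; a·d/n = 93·107/340 = 29.2676; b·c/n = 24·116/340 = 8.1882
Stratum 3 (≥ Bachelor's): n = 490; a·d/n = 217·155/490 = 68.6429; b·c/n = 38·80/490 = 6.2041
OR_MH = (14.0809 + 29.2676 + 68.6429) / (5.6358 + 8.1882 + 6.2041) = 111.9914 / 20.0282 = 5.59170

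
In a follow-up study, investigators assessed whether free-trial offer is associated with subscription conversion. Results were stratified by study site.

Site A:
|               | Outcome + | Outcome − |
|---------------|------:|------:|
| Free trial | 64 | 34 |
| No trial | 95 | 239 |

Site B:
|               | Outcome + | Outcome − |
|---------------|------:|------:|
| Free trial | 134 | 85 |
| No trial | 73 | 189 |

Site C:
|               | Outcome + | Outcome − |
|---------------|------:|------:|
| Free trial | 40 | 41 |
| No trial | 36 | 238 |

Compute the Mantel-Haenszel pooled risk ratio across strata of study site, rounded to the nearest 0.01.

2.43

RR_MH = Σ(aᵢ·n₀ᵢ/nᵢ) / Σ(cᵢ·n₁ᵢ/nᵢ), with n₁ᵢ = aᵢ+bᵢ (exposed), n₀ᵢ = cᵢ+dᵢ (unexposed), nᵢ = n₁ᵢ+n₀ᵢ.
Stratum 1 (Site A): n₁ = 98, n₀ = 334, n = 432; a·n₀/n = 64·334/432 = 49.4815; c·n₁/n = 95·98/432 = 21.5509
Stratum 2 (Site B): n₁ = 219, n₀ = 262, n = 481; a·n₀/n = 134·262/481 = 72.9896; c·n₁/n = 73·219/481 = 33.2370
Stratum 3 (Site C): n₁ = 81, n₀ = 274, n = 355; a·n₀/n = 40·274/355 = 30.8732; c·n₁/n = 36·81/355 = 8.2141
RR_MH = (49.4815 + 72.9896 + 30.8732) / (21.5509 + 33.2370 + 8.2141) = 153.3443 / 63.0020 = 2.43396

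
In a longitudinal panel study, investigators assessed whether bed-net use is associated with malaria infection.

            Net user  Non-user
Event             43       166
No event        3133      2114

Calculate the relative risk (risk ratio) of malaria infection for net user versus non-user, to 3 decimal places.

Reading the table with exposure as columns: a = 43 (Net user, case), b = 3133 (Net user, non-case), c = 166 (Non-user, case), d = 2114.
Risk in exposed = 43/3176 = 0.01354; risk in unexposed = 166/2280 = 0.07281.
RR = 0.01354 / 0.07281 = 0.18596
The risk is 81% lower among the exposed than among the unexposed.

0.186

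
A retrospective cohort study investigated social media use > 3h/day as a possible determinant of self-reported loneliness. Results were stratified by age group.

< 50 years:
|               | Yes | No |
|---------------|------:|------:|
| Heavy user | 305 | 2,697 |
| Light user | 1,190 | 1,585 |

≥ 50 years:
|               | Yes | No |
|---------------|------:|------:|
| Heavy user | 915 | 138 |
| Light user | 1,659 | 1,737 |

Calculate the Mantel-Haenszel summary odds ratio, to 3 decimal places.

0.726

OR_MH = Σ(aᵢdᵢ/nᵢ) / Σ(bᵢcᵢ/nᵢ), where nᵢ is the stratum total.
Stratum 1 (< 50 years): n = 5777; a·d/n = 305·1585/5777 = 83.6810; b·c/n = 2697·1190/5777 = 555.5531
Stratum 2 (≥ 50 years): n = 4449; a·d/n = 915·1737/4449 = 357.2387; b·c/n = 138·1659/4449 = 51.4592
OR_MH = (83.6810 + 357.2387) / (555.5531 + 51.4592) = 440.9197 / 607.0123 = 0.72638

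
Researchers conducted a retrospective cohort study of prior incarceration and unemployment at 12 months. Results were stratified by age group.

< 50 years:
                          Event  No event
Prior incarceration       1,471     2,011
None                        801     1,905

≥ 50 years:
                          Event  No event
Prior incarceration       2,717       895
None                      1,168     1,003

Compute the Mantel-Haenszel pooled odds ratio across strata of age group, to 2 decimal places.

OR_MH = Σ(aᵢdᵢ/nᵢ) / Σ(bᵢcᵢ/nᵢ), where nᵢ is the stratum total.
Stratum 1 (< 50 years): n = 6188; a·d/n = 1471·1905/6188 = 452.8531; b·c/n = 2011·801/6188 = 260.3121
Stratum 2 (≥ 50 years): n = 5783; a·d/n = 2717·1003/5783 = 471.2348; b·c/n = 895·1168/5783 = 180.7643
OR_MH = (452.8531 + 471.2348) / (260.3121 + 180.7643) = 924.0879 / 441.0764 = 2.09507

2.10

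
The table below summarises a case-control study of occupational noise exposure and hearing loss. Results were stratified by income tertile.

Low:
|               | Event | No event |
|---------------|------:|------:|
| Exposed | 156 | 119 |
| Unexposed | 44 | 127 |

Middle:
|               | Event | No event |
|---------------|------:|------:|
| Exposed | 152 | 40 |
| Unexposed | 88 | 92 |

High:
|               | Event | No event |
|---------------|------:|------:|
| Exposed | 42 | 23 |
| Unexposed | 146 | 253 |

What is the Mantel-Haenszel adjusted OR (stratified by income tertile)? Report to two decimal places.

OR_MH = Σ(aᵢdᵢ/nᵢ) / Σ(bᵢcᵢ/nᵢ), where nᵢ is the stratum total.
Stratum 1 (Low): n = 446; a·d/n = 156·127/446 = 44.4215; b·c/n = 119·44/446 = 11.7399
Stratum 2 (Middle): n = 372; a·d/n = 152·92/372 = 37.5914; b·c/n = 40·88/372 = 9.4624
Stratum 3 (High): n = 464; a·d/n = 42·253/464 = 22.9009; b·c/n = 23·146/464 = 7.2371
OR_MH = (44.4215 + 37.5914 + 22.9009) / (11.7399 + 9.4624 + 7.2371) = 104.9138 / 28.4393 = 3.68904

3.69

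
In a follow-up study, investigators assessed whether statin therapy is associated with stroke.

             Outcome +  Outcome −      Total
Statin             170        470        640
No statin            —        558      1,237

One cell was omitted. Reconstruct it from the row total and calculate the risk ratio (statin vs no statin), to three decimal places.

0.484

The missing cell is in the unexposed row: 1237 − 558 = 679.
So a = 170, b = 470, c = 679, d = 558.
RR = [a/(a+b)] / [c/(c+d)] = (170/640) / (679/1237) = 0.26562/0.54891 = 0.48391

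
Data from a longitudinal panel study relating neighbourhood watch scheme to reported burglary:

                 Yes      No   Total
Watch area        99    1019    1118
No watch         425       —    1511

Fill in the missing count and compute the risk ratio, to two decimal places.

0.31

The missing cell is in the unexposed row: 1511 − 425 = 1086.
So a = 99, b = 1019, c = 425, d = 1086.
RR = [a/(a+b)] / [c/(c+d)] = (99/1118) / (425/1511) = 0.08855/0.28127 = 0.31482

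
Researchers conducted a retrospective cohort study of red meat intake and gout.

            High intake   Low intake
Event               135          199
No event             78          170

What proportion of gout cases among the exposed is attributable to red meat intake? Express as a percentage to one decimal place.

Reading the table with exposure as columns: a = 135 (High intake, case), b = 78 (High intake, non-case), c = 199 (Low intake, case), d = 170.
Risk in exposed = 135/213 = 0.63380; risk in unexposed = 199/369 = 0.53930.
RR = 0.63380/0.53930 = 1.17524
AR% = (RR − 1)/RR × 100 = (1.17524 − 1)/1.17524 × 100 = 14.9112%

14.9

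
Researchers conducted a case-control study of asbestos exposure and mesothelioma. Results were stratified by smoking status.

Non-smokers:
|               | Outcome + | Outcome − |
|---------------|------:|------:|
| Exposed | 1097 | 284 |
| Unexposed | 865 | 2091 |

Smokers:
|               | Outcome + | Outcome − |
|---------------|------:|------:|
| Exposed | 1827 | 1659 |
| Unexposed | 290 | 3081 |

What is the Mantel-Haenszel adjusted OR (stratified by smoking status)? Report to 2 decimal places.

10.64

OR_MH = Σ(aᵢdᵢ/nᵢ) / Σ(bᵢcᵢ/nᵢ), where nᵢ is the stratum total.
Stratum 1 (Non-smokers): n = 4337; a·d/n = 1097·2091/4337 = 528.8972; b·c/n = 284·865/4337 = 56.6428
Stratum 2 (Smokers): n = 6857; a·d/n = 1827·3081/6857 = 820.9110; b·c/n = 1659·290/6857 = 70.1633
OR_MH = (528.8972 + 820.9110) / (56.6428 + 70.1633) = 1349.8082 / 126.8062 = 10.64466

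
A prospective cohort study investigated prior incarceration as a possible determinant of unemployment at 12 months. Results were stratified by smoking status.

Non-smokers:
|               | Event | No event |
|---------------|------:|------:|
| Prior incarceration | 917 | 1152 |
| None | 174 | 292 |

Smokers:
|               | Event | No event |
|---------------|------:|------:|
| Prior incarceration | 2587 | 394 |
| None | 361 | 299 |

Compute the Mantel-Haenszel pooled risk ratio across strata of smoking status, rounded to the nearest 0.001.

RR_MH = Σ(aᵢ·n₀ᵢ/nᵢ) / Σ(cᵢ·n₁ᵢ/nᵢ), with n₁ᵢ = aᵢ+bᵢ (exposed), n₀ᵢ = cᵢ+dᵢ (unexposed), nᵢ = n₁ᵢ+n₀ᵢ.
Stratum 1 (Non-smokers): n₁ = 2069, n₀ = 466, n = 2535; a·n₀/n = 917·466/2535 = 168.5688; c·n₁/n = 174·2069/2535 = 142.0142
Stratum 2 (Smokers): n₁ = 2981, n₀ = 660, n = 3641; a·n₀/n = 2587·660/3641 = 468.9426; c·n₁/n = 361·2981/3641 = 295.5619
RR_MH = (168.5688 + 468.9426) / (142.0142 + 295.5619) = 637.5114 / 437.5761 = 1.45692

1.457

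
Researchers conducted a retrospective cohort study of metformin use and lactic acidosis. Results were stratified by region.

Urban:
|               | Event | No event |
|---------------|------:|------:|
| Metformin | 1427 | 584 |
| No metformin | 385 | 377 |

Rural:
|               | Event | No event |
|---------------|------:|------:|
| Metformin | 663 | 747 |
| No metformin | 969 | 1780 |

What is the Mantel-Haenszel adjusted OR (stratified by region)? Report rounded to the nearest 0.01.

OR_MH = Σ(aᵢdᵢ/nᵢ) / Σ(bᵢcᵢ/nᵢ), where nᵢ is the stratum total.
Stratum 1 (Urban): n = 2773; a·d/n = 1427·377/2773 = 194.0061; b·c/n = 584·385/2773 = 81.0819
Stratum 2 (Rural): n = 4159; a·d/n = 663·1780/4159 = 283.7557; b·c/n = 747·969/4159 = 174.0426
OR_MH = (194.0061 + 283.7557) / (81.0819 + 174.0426) = 477.7618 / 255.1244 = 1.87266

1.87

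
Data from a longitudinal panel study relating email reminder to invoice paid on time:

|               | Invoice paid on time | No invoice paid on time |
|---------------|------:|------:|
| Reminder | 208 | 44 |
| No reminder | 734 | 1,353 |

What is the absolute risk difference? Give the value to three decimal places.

Cells: a = 208, b = 44, c = 734, d = 1353.
Risk in exposed = 208/252 = 0.825397; risk in unexposed = 734/2087 = 0.351701.
Risk difference = 0.825397 − 0.351701 = 0.473696

0.474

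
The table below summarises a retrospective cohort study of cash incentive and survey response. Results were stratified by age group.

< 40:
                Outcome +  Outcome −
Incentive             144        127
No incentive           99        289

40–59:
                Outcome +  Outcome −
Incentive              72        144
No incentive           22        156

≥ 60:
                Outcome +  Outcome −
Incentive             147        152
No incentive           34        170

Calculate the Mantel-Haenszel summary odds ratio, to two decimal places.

OR_MH = Σ(aᵢdᵢ/nᵢ) / Σ(bᵢcᵢ/nᵢ), where nᵢ is the stratum total.
Stratum 1 (< 40): n = 659; a·d/n = 144·289/659 = 63.1502; b·c/n = 127·99/659 = 19.0789
Stratum 2 (40–59): n = 394; a·d/n = 72·156/394 = 28.5076; b·c/n = 144·22/394 = 8.0406
Stratum 3 (≥ 60): n = 503; a·d/n = 147·170/503 = 49.6819; b·c/n = 152·34/503 = 10.2744
OR_MH = (63.1502 + 28.5076 + 49.6819) / (19.0789 + 8.0406 + 10.2744) = 141.3398 / 37.3939 = 3.77976

3.78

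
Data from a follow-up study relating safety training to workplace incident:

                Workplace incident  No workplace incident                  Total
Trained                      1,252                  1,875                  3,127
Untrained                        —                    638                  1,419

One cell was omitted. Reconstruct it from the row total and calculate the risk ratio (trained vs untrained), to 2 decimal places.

The missing cell is in the unexposed row: 1419 − 638 = 781.
So a = 1252, b = 1875, c = 781, d = 638.
RR = [a/(a+b)] / [c/(c+d)] = (1252/3127) / (781/1419) = 0.40038/0.55039 = 0.72746

0.73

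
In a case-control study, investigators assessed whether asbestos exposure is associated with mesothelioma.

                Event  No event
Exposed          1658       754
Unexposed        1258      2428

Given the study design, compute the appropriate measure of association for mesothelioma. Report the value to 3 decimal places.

4.244

Cells: a = 1658, b = 754, c = 1258, d = 2428.
This is a case-control study: participants were sampled on outcome status, so risks in the source population cannot be estimated directly — relative risk is not valid here. The odds ratio is the appropriate measure.
OR = (a·d)/(b·c) = (1658 × 2428) / (754 × 1258) = 4025624 / 948532 = 4.24406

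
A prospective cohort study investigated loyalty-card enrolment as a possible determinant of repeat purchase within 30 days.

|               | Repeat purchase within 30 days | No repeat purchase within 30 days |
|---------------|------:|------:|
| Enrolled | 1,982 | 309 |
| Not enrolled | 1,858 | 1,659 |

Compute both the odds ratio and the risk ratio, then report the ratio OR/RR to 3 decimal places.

Cells: a = 1982, b = 309, c = 1858, d = 1659.
OR = (1982·1659)/(309·1858) = 3288138/574122 = 5.72725
Risk in exposed = 1982/2291 = 0.86512; risk in unexposed = 1858/3517 = 0.52829; RR = 1.63759
OR/RR = 5.72725 / 1.63759 = 3.49736
The outcome is not rare, so the OR lies further from 1 than the RR.

3.497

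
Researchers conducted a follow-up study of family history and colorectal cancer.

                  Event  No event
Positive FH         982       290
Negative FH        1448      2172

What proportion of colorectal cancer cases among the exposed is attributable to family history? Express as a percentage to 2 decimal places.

48.19

Cells: a = 982, b = 290, c = 1448, d = 2172.
Risk in exposed = 982/1272 = 0.77201; risk in unexposed = 1448/3620 = 0.40000.
RR = 0.77201/0.40000 = 1.93003
AR% = (RR − 1)/RR × 100 = (1.93003 − 1)/1.93003 × 100 = 48.1874%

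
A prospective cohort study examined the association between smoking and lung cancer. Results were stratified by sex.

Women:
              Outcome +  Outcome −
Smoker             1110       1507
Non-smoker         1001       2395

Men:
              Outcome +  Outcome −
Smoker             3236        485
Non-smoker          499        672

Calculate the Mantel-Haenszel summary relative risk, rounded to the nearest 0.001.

RR_MH = Σ(aᵢ·n₀ᵢ/nᵢ) / Σ(cᵢ·n₁ᵢ/nᵢ), with n₁ᵢ = aᵢ+bᵢ (exposed), n₀ᵢ = cᵢ+dᵢ (unexposed), nᵢ = n₁ᵢ+n₀ᵢ.
Stratum 1 (Women): n₁ = 2617, n₀ = 3396, n = 6013; a·n₀/n = 1110·3396/6013 = 626.9017; c·n₁/n = 1001·2617/6013 = 435.6589
Stratum 2 (Men): n₁ = 3721, n₀ = 1171, n = 4892; a·n₀/n = 3236·1171/4892 = 774.6026; c·n₁/n = 499·3721/4892 = 379.5542
RR_MH = (626.9017 + 774.6026) / (435.6589 + 379.5542) = 1401.5043 / 815.2131 = 1.71919

1.719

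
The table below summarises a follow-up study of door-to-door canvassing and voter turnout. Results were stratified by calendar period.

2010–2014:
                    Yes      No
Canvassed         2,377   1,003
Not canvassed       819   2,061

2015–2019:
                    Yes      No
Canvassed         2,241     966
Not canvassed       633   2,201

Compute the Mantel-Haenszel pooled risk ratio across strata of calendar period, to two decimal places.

RR_MH = Σ(aᵢ·n₀ᵢ/nᵢ) / Σ(cᵢ·n₁ᵢ/nᵢ), with n₁ᵢ = aᵢ+bᵢ (exposed), n₀ᵢ = cᵢ+dᵢ (unexposed), nᵢ = n₁ᵢ+n₀ᵢ.
Stratum 1 (2010–2014): n₁ = 3380, n₀ = 2880, n = 6260; a·n₀/n = 2377·2880/6260 = 1093.5719; c·n₁/n = 819·3380/6260 = 442.2077
Stratum 2 (2015–2019): n₁ = 3207, n₀ = 2834, n = 6041; a·n₀/n = 2241·2834/6041 = 1051.3150; c·n₁/n = 633·3207/6041 = 336.0422
RR_MH = (1093.5719 + 1051.3150) / (442.2077 + 336.0422) = 2144.8869 / 778.2499 = 2.75604

2.76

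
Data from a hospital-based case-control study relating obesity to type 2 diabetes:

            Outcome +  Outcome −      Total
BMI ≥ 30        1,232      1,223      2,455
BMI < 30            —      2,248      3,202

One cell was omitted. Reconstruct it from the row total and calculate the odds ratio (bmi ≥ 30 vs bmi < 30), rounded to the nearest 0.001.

2.374

The missing cell is in the unexposed row: 3202 − 2248 = 954.
So a = 1232, b = 1223, c = 954, d = 2248.
OR = (a·d)/(b·c) = (1232 × 2248) / (1223 × 954) = 2769536 / 1166742 = 2.37373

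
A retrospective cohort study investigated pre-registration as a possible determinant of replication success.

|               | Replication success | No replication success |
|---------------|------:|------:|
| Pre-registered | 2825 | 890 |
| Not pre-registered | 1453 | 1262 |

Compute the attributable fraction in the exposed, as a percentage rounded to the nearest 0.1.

Cells: a = 2825, b = 890, c = 1453, d = 1262.
Risk in exposed = 2825/3715 = 0.76043; risk in unexposed = 1453/2715 = 0.53517.
RR = 0.76043/0.53517 = 1.42090
AR% = (RR − 1)/RR × 100 = (1.42090 − 1)/1.42090 × 100 = 29.6221%

29.6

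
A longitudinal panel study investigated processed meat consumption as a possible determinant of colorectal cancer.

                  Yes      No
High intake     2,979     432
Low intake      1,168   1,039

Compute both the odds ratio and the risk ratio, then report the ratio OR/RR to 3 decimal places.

3.717

Cells: a = 2979, b = 432, c = 1168, d = 1039.
OR = (2979·1039)/(432·1168) = 3095181/504576 = 6.13422
Risk in exposed = 2979/3411 = 0.87335; risk in unexposed = 1168/2207 = 0.52923; RR = 1.65024
OR/RR = 6.13422 / 1.65024 = 3.71716
The outcome is not rare, so the OR lies further from 1 than the RR.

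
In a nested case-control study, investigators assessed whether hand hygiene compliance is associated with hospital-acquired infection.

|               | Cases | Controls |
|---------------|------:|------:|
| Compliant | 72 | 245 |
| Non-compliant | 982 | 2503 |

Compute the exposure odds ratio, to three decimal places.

0.749

Cells: a = 72, b = 245, c = 982, d = 2503.
OR = (a·d)/(b·c) = (72 × 2503) / (245 × 982) = 180216 / 240590 = 0.74906
Exposure is associated with lower odds of hospital-acquired infection (OR = 0.75 < 1).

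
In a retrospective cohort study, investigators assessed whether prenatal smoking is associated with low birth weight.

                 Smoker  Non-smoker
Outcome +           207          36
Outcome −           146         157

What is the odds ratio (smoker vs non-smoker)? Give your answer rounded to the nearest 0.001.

Reading the table with exposure as columns: a = 207 (Smoker, case), b = 146 (Smoker, non-case), c = 36 (Non-smoker, case), d = 157.
OR = (a·d)/(b·c) = (207 × 157) / (146 × 36) = 32499 / 5256 = 6.18322
The odds of low birth weight are about 6.18 times as high in the smoker group.

6.183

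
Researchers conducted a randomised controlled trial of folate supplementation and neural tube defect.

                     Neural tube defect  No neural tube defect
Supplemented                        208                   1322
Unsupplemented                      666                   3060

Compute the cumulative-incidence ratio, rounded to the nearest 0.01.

Cells: a = 208, b = 1322, c = 666, d = 3060.
Risk in exposed = 208/1530 = 0.13595; risk in unexposed = 666/3726 = 0.17874.
RR = 0.13595 / 0.17874 = 0.76057
The risk is 24% lower among the exposed than among the unexposed.

0.76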